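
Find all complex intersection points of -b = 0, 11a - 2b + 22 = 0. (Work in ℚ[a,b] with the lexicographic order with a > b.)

{(-2, 0)}

Compute a lex Gröbner basis by Buchberger's algorithm.
f_1 = -b, LT = b.
f_2 = 11a - 2b + 22, LT = a.

The S-polynomials (S(f_1,f_2)) all reduce to 0 modulo the current basis, so we have a Gröbner basis.
Inter-reduce: drop elements whose leading term is divisible by another's, tail-reduce, and make monic.
Reduced Gröbner basis: {a + 2, b}.

From the last basis element, b = 0, so b takes values in {0}. Each choice, substituted upward through the basis, yields the corresponding point(s) of the solution set.
  b = 0: the earlier basis element becomes a + 2 = 0, giving a = -2 — point (-2, 0).
Each listed point satisfies every original equation (direct substitution).
Zero-dimensionality of the ideal guarantees finitely many solutions over ℂ.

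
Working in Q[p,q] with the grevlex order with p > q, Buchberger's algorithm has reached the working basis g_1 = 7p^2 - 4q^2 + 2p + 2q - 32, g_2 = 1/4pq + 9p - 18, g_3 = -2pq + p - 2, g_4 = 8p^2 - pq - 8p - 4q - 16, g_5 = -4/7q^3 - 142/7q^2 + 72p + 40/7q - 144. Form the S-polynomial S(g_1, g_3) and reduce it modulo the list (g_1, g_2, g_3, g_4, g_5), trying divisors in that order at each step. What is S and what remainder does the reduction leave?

lcm(LM(g_1), LM(g_3)) = p^2q.
S = (lcm/LT(g_1))·g_1 − (lcm/LT(g_3))·g_3 = -4/7q^3 + 1/2p^2 + 2/7pq + 2/7q^2 - p - 32/7q.
Reduce S modulo (g_1, g_2, g_3, g_4, g_5) in that order:
  leading term q^3: subtract (1)·g_5 from -4/7q^3 + 1/2p^2 + 2/7pq + 2/7q^2 - p - 32/7q → 1/2p^2 + 2/7pq + 144/7q^2 - 73p - 72/7q + 144
  leading term p^2: subtract (1/14)·g_1 from 1/2p^2 + 2/7pq + 144/7q^2 - 73p - 72/7q + 144 → 2/7pq + 146/7q^2 - 512/7p - 73/7q + 1024/7
  leading term pq: subtract (8/7)·g_2 from 2/7pq + 146/7q^2 - 512/7p - 73/7q + 1024/7 → 146/7q^2 - 584/7p - 73/7q + 1168/7
  leading term q^2: no divisor's leading term divides it; move 146/7q^2 to the remainder.
  leading term p: no divisor's leading term divides it; move -584/7p to the remainder.
  leading term q: no divisor's leading term divides it; move -73/7q to the remainder.
  leading term 1: no divisor's leading term divides it; move 1168/7 to the remainder.
The remainder 146/7q^2 - 584/7p - 73/7q + 1168/7 is nonzero, so it would be added as the next basis element.

S(g_1, g_3) = -4/7q^3 + 1/2p^2 + 2/7pq + 2/7q^2 - p - 32/7q; remainder on division = 146/7q^2 - 584/7p - 73/7q + 1168/7.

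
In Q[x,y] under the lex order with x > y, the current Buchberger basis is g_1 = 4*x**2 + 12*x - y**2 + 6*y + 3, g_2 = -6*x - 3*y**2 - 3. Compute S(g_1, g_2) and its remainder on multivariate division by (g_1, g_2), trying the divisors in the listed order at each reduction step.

lcm(LM(g_1), LM(g_2)) = x**2.
S = (lcm/LT(g_1))·g_1 − (lcm/LT(g_2))·g_2 = -1/2*x*y**2 + 5/2*x - 1/4*y**2 + 3/2*y + 3/4.
Reduce S modulo (g_1, g_2) in that order:
  leading term x*y**2: subtract (1/12*y**2)·g_2 from -1/2*x*y**2 + 5/2*x - 1/4*y**2 + 3/2*y + 3/4 → 5/2*x + 1/4*y**4 + 3/2*y + 3/4
  leading term x: subtract (-5/12)·g_2 from 5/2*x + 1/4*y**4 + 3/2*y + 3/4 → 1/4*y**4 - 5/4*y**2 + 3/2*y - 1/2
  leading term y**4: no divisor's leading term divides it; move 1/4*y**4 to the remainder.
  leading term y**2: no divisor's leading term divides it; move -5/4*y**2 to the remainder.
  leading term y: no divisor's leading term divides it; move 3/2*y to the remainder.
  leading term 1: no divisor's leading term divides it; move -1/2 to the remainder.
The remainder 1/4*y**4 - 5/4*y**2 + 3/2*y - 1/2 is nonzero, so it would be added as the next basis element.

S(g_1, g_2) = -1/2*x*y**2 + 5/2*x - 1/4*y**2 + 3/2*y + 3/4; remainder on division = 1/4*y**4 - 5/4*y**2 + 3/2*y - 1/2.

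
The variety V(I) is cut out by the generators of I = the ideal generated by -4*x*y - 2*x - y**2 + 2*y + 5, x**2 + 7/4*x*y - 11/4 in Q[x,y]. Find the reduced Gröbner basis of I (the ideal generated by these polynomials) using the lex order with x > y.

G = {x - 2/5*y**3 + 19/30*y**2 - 3/5*y - 19/30, y**4 - 13/12*y**3 + 4/3*y**2 + 13/12*y - 7/3}

f_1 = -4*x*y - 2*x - y**2 + 2*y + 5, LT = x*y.
f_2 = x**2 + 7/4*x*y - 11/4, LT = x**2.

S(f_1,f_2): lcm = x**2*y. S = 1/2*x**2 - 3/2*x*y**2 - 1/2*x*y - 5/4*x + 11/4*y.
  reduce S modulo (f_1, f_2):
  remainder -15/16*x + 3/8*y**3 - 19/32*y**2 + 9/16*y + 19/32 ≠ 0; add g_3 = -15/16*x + 3/8*y**3 - 19/32*y**2 + 9/16*y + 19/32 to the basis.

S(f_1,g_3): lcm = x*y. S = 1/2*x + 2/5*y**4 - 19/30*y**3 + 17/20*y**2 + 2/15*y - 5/4.
  reduce S modulo (f_1, f_2, g_3):
  remainder 2/5*y**4 - 13/30*y**3 + 8/15*y**2 + 13/30*y - 14/15 ≠ 0; add g_4 = 2/5*y**4 - 13/30*y**3 + 8/15*y**2 + 13/30*y - 14/15 to the basis.

The other S-polynomials (S(f_2,g_3), S(f_1,g_4), S(f_2,g_4), S(g_3,g_4)) all reduce to 0 modulo the current basis, so we have a Gröbner basis.
Inter-reduce: drop elements whose leading term is divisible by another's, tail-reduce, and make monic.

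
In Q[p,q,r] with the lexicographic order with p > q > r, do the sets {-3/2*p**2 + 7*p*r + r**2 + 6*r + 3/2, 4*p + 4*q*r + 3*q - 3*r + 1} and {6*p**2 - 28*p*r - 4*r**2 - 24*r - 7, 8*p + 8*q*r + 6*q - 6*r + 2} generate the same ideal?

No, the ideals differ.

For a fixed monomial order, each ideal has a unique reduced Gröbner basis; comparing bases decides equality.
Buchberger on the first generating set:
f_1 = -3/2*p**2 + 7*p*r + r**2 + 6*r + 3/2, LT = p**2.
f_2 = 4*p + 4*q*r + 3*q - 3*r + 1, LT = p.

S(f_1,f_2): lcm = p**2. S = -p*q*r - 3/4*p*q - 47/12*p*r - 1/4*p - 2/3*r**2 - 4*r - 1.
  leading term p*q*r: subtract (-1/4*q*r)·f_2 from -p*q*r - 3/4*p*q - 47/12*p*r - 1/4*p - 2/3*r**2 - 4*r - 1 → -3/4*p*q - 47/12*p*r - 1/4*p + q**2*r**2 + 3/4*q**2*r - 3/4*q*r**2 + 1/4*q*r - 2/3*r**2 - 4*r - 1
  leading term p*q: subtract (-3/16*q)·f_2 from -3/4*p*q - 47/12*p*r - 1/4*p + q**2*r**2 + 3/4*q**2*r - 3/4*q*r**2 + 1/4*q*r - 2/3*r**2 - 4*r - 1 → -47/12*p*r - 1/4*p + q**2*r**2 + 3/2*q**2*r + 9/16*q**2 - 3/4*q*r**2 - 5/16*q*r + 3/16*q - 2/3*r**2 - 4*r - 1
  leading term p*r: subtract (-47/48*r)·f_2 from -47/12*p*r - 1/4*p + q**2*r**2 + 3/2*q**2*r + 9/16*q**2 - 3/4*q*r**2 - 5/16*q*r + 3/16*q - 2/3*r**2 - 4*r - 1 → -1/4*p + q**2*r**2 + 3/2*q**2*r + 9/16*q**2 + 19/6*q*r**2 + 21/8*q*r + 3/16*q - 173/48*r**2 - 145/48*r - 1
  leading term p: subtract (-1/16)·f_2 from -1/4*p + q**2*r**2 + 3/2*q**2*r + 9/16*q**2 + 19/6*q*r**2 + 21/8*q*r + 3/16*q - 173/48*r**2 - 145/48*r - 1 → q**2*r**2 + 3/2*q**2*r + 9/16*q**2 + 19/6*q*r**2 + 23/8*q*r + 3/8*q - 173/48*r**2 - 77/24*r - 15/16
  leading term q**2*r**2: no divisor's leading term divides it; move q**2*r**2 to the remainder.
  leading term q**2*r: no divisor's leading term divides it; move 3/2*q**2*r to the remainder.
  leading term q**2: no divisor's leading term divides it; move 9/16*q**2 to the remainder.
  leading term q*r**2: no divisor's leading term divides it; move 19/6*q*r**2 to the remainder.
  leading term q*r: no divisor's leading term divides it; move 23/8*q*r to the remainder.
  leading term q: no divisor's leading term divides it; move 3/8*q to the remainder.
  leading term r**2: no divisor's leading term divides it; move -173/48*r**2 to the remainder.
  leading term r: no divisor's leading term divides it; move -77/24*r to the remainder.
  leading term 1: no divisor's leading term divides it; move -15/16 to the remainder.
  remainder q**2*r**2 + 3/2*q**2*r + 9/16*q**2 + 19/6*q*r**2 + 23/8*q*r + 3/8*q - 173/48*r**2 - 77/24*r - 15/16 ≠ 0; add g_3 = q**2*r**2 + 3/2*q**2*r + 9/16*q**2 + 19/6*q*r**2 + 23/8*q*r + 3/8*q - 173/48*r**2 - 77/24*r - 15/16 to the basis.

The other S-polynomials (S(f_1,g_3), S(f_2,g_3)) all reduce to 0 modulo the current basis, so we have a Gröbner basis.
Inter-reduce: drop elements whose leading term is divisible by another's, tail-reduce, and make monic.
Reduced Gröbner basis: {p + q*r + 3/4*q - 3/4*r + 1/4, q**2*r**2 + 3/2*q**2*r + 9/16*q**2 + 19/6*q*r**2 + 23/8*q*r + 3/8*q - 173/48*r**2 - 77/24*r - 15/16}.

Buchberger on the second generating set:
h_1 = 6*p**2 - 28*p*r - 4*r**2 - 24*r - 7, LT = p**2.
h_2 = 8*p + 8*q*r + 6*q - 6*r + 2, LT = p.

S(h_1,h_2): lcm = p**2. S = -p*q*r - 3/4*p*q - 47/12*p*r - 1/4*p - 2/3*r**2 - 4*r - 7/6.
  leading term p*q*r: subtract (-1/8*q*r)·h_2 from -p*q*r - 3/4*p*q - 47/12*p*r - 1/4*p - 2/3*r**2 - 4*r - 7/6 → -3/4*p*q - 47/12*p*r - 1/4*p + q**2*r**2 + 3/4*q**2*r - 3/4*q*r**2 + 1/4*q*r - 2/3*r**2 - 4*r - 7/6
  leading term p*q: subtract (-3/32*q)·h_2 from -3/4*p*q - 47/12*p*r - 1/4*p + q**2*r**2 + 3/4*q**2*r - 3/4*q*r**2 + 1/4*q*r - 2/3*r**2 - 4*r - 7/6 → -47/12*p*r - 1/4*p + q**2*r**2 + 3/2*q**2*r + 9/16*q**2 - 3/4*q*r**2 - 5/16*q*r + 3/16*q - 2/3*r**2 - 4*r - 7/6
  leading term p*r: subtract (-47/96*r)·h_2 from -47/12*p*r - 1/4*p + q**2*r**2 + 3/2*q**2*r + 9/16*q**2 - 3/4*q*r**2 - 5/16*q*r + 3/16*q - 2/3*r**2 - 4*r - 7/6 → -1/4*p + q**2*r**2 + 3/2*q**2*r + 9/16*q**2 + 19/6*q*r**2 + 21/8*q*r + 3/16*q - 173/48*r**2 - 145/48*r - 7/6
  leading term p: subtract (-1/32)·h_2 from -1/4*p + q**2*r**2 + 3/2*q**2*r + 9/16*q**2 + 19/6*q*r**2 + 21/8*q*r + 3/16*q - 173/48*r**2 - 145/48*r - 7/6 → q**2*r**2 + 3/2*q**2*r + 9/16*q**2 + 19/6*q*r**2 + 23/8*q*r + 3/8*q - 173/48*r**2 - 77/24*r - 53/48
  leading term q**2*r**2: no divisor's leading term divides it; move q**2*r**2 to the remainder.
  leading term q**2*r: no divisor's leading term divides it; move 3/2*q**2*r to the remainder.
  leading term q**2: no divisor's leading term divides it; move 9/16*q**2 to the remainder.
  leading term q*r**2: no divisor's leading term divides it; move 19/6*q*r**2 to the remainder.
  leading term q*r: no divisor's leading term divides it; move 23/8*q*r to the remainder.
  leading term q: no divisor's leading term divides it; move 3/8*q to the remainder.
  leading term r**2: no divisor's leading term divides it; move -173/48*r**2 to the remainder.
  leading term r: no divisor's leading term divides it; move -77/24*r to the remainder.
  leading term 1: no divisor's leading term divides it; move -53/48 to the remainder.
  remainder q**2*r**2 + 3/2*q**2*r + 9/16*q**2 + 19/6*q*r**2 + 23/8*q*r + 3/8*q - 173/48*r**2 - 77/24*r - 53/48 ≠ 0; add k_3 = q**2*r**2 + 3/2*q**2*r + 9/16*q**2 + 19/6*q*r**2 + 23/8*q*r + 3/8*q - 173/48*r**2 - 77/24*r - 53/48 to the basis.

The other S-polynomials (S(h_1,k_3), S(h_2,k_3)) all reduce to 0 modulo the current basis, so we have a Gröbner basis.
Inter-reduce: drop elements whose leading term is divisible by another's, tail-reduce, and make monic.
Reduced Gröbner basis: {p + q*r + 3/4*q - 3/4*r + 1/4, q**2*r**2 + 3/2*q**2*r + 9/16*q**2 + 19/6*q*r**2 + 23/8*q*r + 3/8*q - 173/48*r**2 - 77/24*r - 53/48}.

These differ, so the ideals are not equal.
The choice of monomial ordering does not affect the verdict — as long as both bases are computed under the same ordering, their equality decides ideal equality.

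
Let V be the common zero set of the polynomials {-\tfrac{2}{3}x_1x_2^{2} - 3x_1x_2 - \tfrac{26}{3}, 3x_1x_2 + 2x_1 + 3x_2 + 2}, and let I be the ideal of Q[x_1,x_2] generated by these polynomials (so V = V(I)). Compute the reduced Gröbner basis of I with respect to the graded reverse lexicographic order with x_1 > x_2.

f_1 = -\tfrac{2}{3}x_1x_2^{2} - 3x_1x_2 - \tfrac{26}{3}, LT = x_1x_2^{2}.
f_2 = 3x_1x_2 + 2x_1 + 3x_2 + 2, LT = x_1x_2.

S(f_1,f_2): lcm = x_1x_2^{2}. S = \tfrac{23}{6}x_1x_2 - x_2^{2} - \tfrac{2}{3}x_2 + 13.
  leading term x_1x_2: subtract (\tfrac{23}{18})·f_2 from \tfrac{23}{6}x_1x_2 - x_2^{2} - \tfrac{2}{3}x_2 + 13 → -x_2^{2} - \tfrac{23}{9}x_1 - \tfrac{9}{2}x_2 + \tfrac{94}{9}
  leading term x_2^{2}: no divisor's leading term divides it; move -x_2^{2} to the remainder.
  leading term x_1: no divisor's leading term divides it; move -\tfrac{23}{9}x_1 to the remainder.
  leading term x_2: no divisor's leading term divides it; move -\tfrac{9}{2}x_2 to the remainder.
  leading term 1: no divisor's leading term divides it; move \tfrac{94}{9} to the remainder.
  remainder -x_2^{2} - \tfrac{23}{9}x_1 - \tfrac{9}{2}x_2 + \tfrac{94}{9} ≠ 0; add g_3 = -x_2^{2} - \tfrac{23}{9}x_1 - \tfrac{9}{2}x_2 + \tfrac{94}{9} to the basis.

S(f_1,g_3): lcm = x_1x_2^{2}. S = -\tfrac{23}{9}x_1^{2} + \tfrac{94}{9}x_1 + 13.
  leading term x_1^{2}: no divisor's leading term divides it; move -\tfrac{23}{9}x_1^{2} to the remainder.
  leading term x_1: no divisor's leading term divides it; move \tfrac{94}{9}x_1 to the remainder.
  leading term 1: no divisor's leading term divides it; move 13 to the remainder.
  remainder -\tfrac{23}{9}x_1^{2} + \tfrac{94}{9}x_1 + 13 ≠ 0; add g_4 = -\tfrac{23}{9}x_1^{2} + \tfrac{94}{9}x_1 + 13 to the basis.

The other S-polynomials (S(f_2,g_3), S(f_1,g_4), S(f_2,g_4), S(g_3,g_4)) all reduce to 0 modulo the current basis, so we have a Gröbner basis.
Inter-reduce: drop elements whose leading term is divisible by another's, tail-reduce, and make monic.

G = {x_1^{2} - \tfrac{94}{23}x_1 - \tfrac{117}{23}, x_1x_2 + \tfrac{2}{3}x_1 + x_2 + \tfrac{2}{3}, x_2^{2} + \tfrac{23}{9}x_1 + \tfrac{9}{2}x_2 - \tfrac{94}{9}}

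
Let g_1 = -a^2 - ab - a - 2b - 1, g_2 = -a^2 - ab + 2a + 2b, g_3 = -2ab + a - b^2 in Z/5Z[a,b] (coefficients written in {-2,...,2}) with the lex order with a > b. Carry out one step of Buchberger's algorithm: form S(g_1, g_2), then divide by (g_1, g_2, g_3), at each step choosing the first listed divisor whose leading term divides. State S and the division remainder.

S(g_1, g_2) = -2a - b + 1; remainder on division = -2a - b + 1.

lcm(LM(g_1), LM(g_2)) = a^2.
S = (lcm/LT(g_1))·g_1 − (lcm/LT(g_2))·g_2 = -2a - b + 1.
Reduce S modulo (g_1, g_2, g_3) in that order:
  leading term a: no divisor's leading term divides it; move -2a to the remainder.
  leading term b: no divisor's leading term divides it; move -b to the remainder.
  leading term 1: no divisor's leading term divides it; move 1 to the remainder.
The remainder -2a - b + 1 is nonzero, so it would be added as the next basis element.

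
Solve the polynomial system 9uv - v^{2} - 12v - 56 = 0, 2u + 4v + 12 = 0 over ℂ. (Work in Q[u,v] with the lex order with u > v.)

Compute a lex Gröbner basis by Buchberger's algorithm.
f_1 = 9uv - v^{2} - 12v - 56, LT = uv.
f_2 = 2u + 4v + 12, LT = u.

S(f_1,f_2): lcm = uv. S = -\tfrac{19}{9}v^{2} - \tfrac{22}{3}v - \tfrac{56}{9}.
  leading term v^{2}: no divisor's leading term divides it; move -\tfrac{19}{9}v^{2} to the remainder.
  leading term v: no divisor's leading term divides it; move -\tfrac{22}{3}v to the remainder.
  leading term 1: no divisor's leading term divides it; move -\tfrac{56}{9} to the remainder.
  remainder -\tfrac{19}{9}v^{2} - \tfrac{22}{3}v - \tfrac{56}{9} ≠ 0; add h_3 = -\tfrac{19}{9}v^{2} - \tfrac{22}{3}v - \tfrac{56}{9} to the basis.

S(f_1,h_3): lcm = uv^{2}. S = -\tfrac{66}{19}uv - \tfrac{56}{19}u - \tfrac{1}{9}v^{3} - \tfrac{4}{3}v^{2} - \tfrac{56}{9}v.
  leading term uv: subtract (-\tfrac{22}{57})·f_1 from -\tfrac{66}{19}uv - \tfrac{56}{19}u - \tfrac{1}{9}v^{3} - \tfrac{4}{3}v^{2} - \tfrac{56}{9}v → -\tfrac{56}{19}u - \tfrac{1}{9}v^{3} - \tfrac{98}{57}v^{2} - \tfrac{1856}{171}v - \tfrac{1232}{57}
  leading term u: subtract (-\tfrac{28}{19})·f_2 from -\tfrac{56}{19}u - \tfrac{1}{9}v^{3} - \tfrac{98}{57}v^{2} - \tfrac{1856}{171}v - \tfrac{1232}{57} → -\tfrac{1}{9}v^{3} - \tfrac{98}{57}v^{2} - \tfrac{848}{171}v - \tfrac{224}{57}
  leading term v^{3}: subtract (\tfrac{1}{19}v)·h_3 from -\tfrac{1}{9}v^{3} - \tfrac{98}{57}v^{2} - \tfrac{848}{171}v - \tfrac{224}{57} → -\tfrac{4}{3}v^{2} - \tfrac{88}{19}v - \tfrac{224}{57}
  leading term v^{2}: subtract (\tfrac{12}{19})·h_3 from -\tfrac{4}{3}v^{2} - \tfrac{88}{19}v - \tfrac{224}{57} → 0
  remainder 0.

S(f_2,h_3): leading monomials are coprime, so the S-polynomial reduces to 0 (Buchberger's first criterion).
Every S-polynomial of the final basis reduces to 0, so we have a Gröbner basis.
Inter-reduce: drop elements whose leading term is divisible by another's, tail-reduce, and make monic.
Reduced Gröbner basis: {u + 2v + 6, v^{2} + \tfrac{66}{19}v + \tfrac{56}{19}}.

Since the basis is lex-ordered, v^{2} + \tfrac{66}{19}v + \tfrac{56}{19} is univariate in v. Its roots are {-2, -28/19}. Back-substituting each root into the other basis elements fixes the other coordinates.
  v = -2: the earlier basis element becomes u + 2 = 0, giving u = -2 — point (-2, -2).
  v = -28/19: the earlier basis element becomes u + \tfrac{58}{19} = 0, giving u = -58/19 — point (-58/19, -28/19).
Check: every point annihilates each of the original generators.

{(-2, -2), (-58/19, -28/19)}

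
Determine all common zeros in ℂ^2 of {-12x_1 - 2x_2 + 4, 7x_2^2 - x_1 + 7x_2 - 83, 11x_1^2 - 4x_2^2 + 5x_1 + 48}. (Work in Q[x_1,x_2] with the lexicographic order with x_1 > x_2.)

Compute a lex Gröbner basis by Buchberger's algorithm.
f_1 = -12x_1 - 2x_2 + 4, LT = x_1.
f_2 = -x_1 + 7x_2^2 + 7x_2 - 83, LT = x_1.
f_3 = 11x_1^2 + 5x_1 - 4x_2^2 + 48, LT = x_1^2.

S(f_1,f_2): lcm = x_1. S = 7x_2^2 + 43/6x_2 - 250/3.
  reduce S modulo (f_1, f_2, f_3):
  remainder 7x_2^2 + 43/6x_2 - 250/3 ≠ 0; add h_4 = 7x_2^2 + 43/6x_2 - 250/3 to the basis.

S(f_1,f_3): lcm = x_1^2. S = 1/6x_1x_2 - 26/33x_1 + 4/11x_2^2 - 48/11.
  reduce S modulo (f_1, f_2, f_3, h_4):
  remainder -373/2376x_2 - 373/594 ≠ 0; add h_5 = -373/2376x_2 - 373/594 to the basis.

The other S-polynomials (S(f_2,f_3), S(f_1,h_4), S(f_2,h_4), S(f_3,h_4), S(f_1,h_5), S(f_2,h_5), S(f_3,h_5), S(h_4,h_5)) all reduce to 0 modulo the current basis, so we have a Gröbner basis.
Inter-reduce: drop elements whose leading term is divisible by another's, tail-reduce, and make monic.
Reduced Gröbner basis: {x_1 - 1, x_2 + 4}.

Elimination: the polynomial x_2 + 4 lies in the elimination ideal for x_2, so x_2 ∈ {-4}. For each such x_2, the remaining basis elements (now univariate) give the rest of the solution.
  x_2 = -4: the earlier basis element becomes x_1 - 1 = 0, giving x_1 = 1 — point (1, -4).

{(1, -4)}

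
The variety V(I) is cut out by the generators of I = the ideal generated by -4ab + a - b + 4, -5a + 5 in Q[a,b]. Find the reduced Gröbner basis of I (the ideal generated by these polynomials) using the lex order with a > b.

G = {a - 1, b - 1}

f_1 = -4ab + a - b + 4, LT = ab.
f_2 = -5a + 5, LT = a.

S(f_1,f_2): lcm = ab. S = -1/4a + 5/4b - 1.
  leading term a: subtract (1/20)·f_2 from -1/4a + 5/4b - 1 → 5/4b - 5/4
  leading term b: no divisor's leading term divides it; move 5/4b to the remainder.
  leading term 1: no divisor's leading term divides it; move -5/4 to the remainder.
  remainder 5/4b - 5/4 ≠ 0; add g_3 = 5/4b - 5/4 to the basis.

S(f_1,g_3): lcm = ab. S = 3/4a + 1/4b - 1.
  leading term a: subtract (-3/20)·f_2 from 3/4a + 1/4b - 1 → 1/4b - 1/4
  leading term b: subtract (1/5)·g_3 from 1/4b - 1/4 → 0
  remainder 0.

S(f_2,g_3): leading monomials are coprime, so the S-polynomial reduces to 0 (Buchberger's first criterion).
Every S-polynomial of the final basis reduces to 0, so we have a Gröbner basis.
Inter-reduce: drop elements whose leading term is divisible by another's, tail-reduce, and make monic.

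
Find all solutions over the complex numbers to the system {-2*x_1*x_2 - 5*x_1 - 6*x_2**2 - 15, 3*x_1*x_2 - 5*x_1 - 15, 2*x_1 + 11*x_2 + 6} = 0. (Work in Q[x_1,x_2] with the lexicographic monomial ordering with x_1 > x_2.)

{(-3, 0)}

Compute a lex Gröbner basis by Buchberger's algorithm.
f_1 = -2*x_1*x_2 - 5*x_1 - 6*x_2**2 - 15, LT = x_1*x_2.
f_2 = 3*x_1*x_2 - 5*x_1 - 15, LT = x_1*x_2.
f_3 = 2*x_1 + 11*x_2 + 6, LT = x_1.

S(f_1,f_2): lcm = x_1*x_2. S = 25/6*x_1 + 3*x_2**2 + 25/2.
  reduce S modulo (f_1, f_2, f_3):
  remainder 3*x_2**2 - 275/12*x_2 ≠ 0; add h_4 = 3*x_2**2 - 275/12*x_2 to the basis.

S(f_1,f_3): lcm = x_1*x_2. S = 5/2*x_1 - 5/2*x_2**2 - 3*x_2 + 15/2.
  reduce S modulo (f_1, f_2, f_3, h_4):
  remainder -2581/72*x_2 ≠ 0; add h_5 = -2581/72*x_2 to the basis.

The other S-polynomials (S(f_2,f_3), S(f_1,h_4), S(f_2,h_4), S(f_3,h_4), S(f_1,h_5), S(f_2,h_5), S(f_3,h_5), S(h_4,h_5)) all reduce to 0 modulo the current basis, so we have a Gröbner basis.
Inter-reduce: drop elements whose leading term is divisible by another's, tail-reduce, and make monic.
Reduced Gröbner basis: {x_1 + 3, x_2}.

A lex Gröbner basis eliminates variables successively. Here x_2 depends only on x_2, with roots {0}; lifting each root through the earlier basis elements recovers the full solutions.
  x_2 = 0: the earlier basis element becomes x_1 + 3 = 0, giving x_1 = -3 — point (-3, 0).
A lex Gröbner basis triangularizes the system, enabling back-substitution.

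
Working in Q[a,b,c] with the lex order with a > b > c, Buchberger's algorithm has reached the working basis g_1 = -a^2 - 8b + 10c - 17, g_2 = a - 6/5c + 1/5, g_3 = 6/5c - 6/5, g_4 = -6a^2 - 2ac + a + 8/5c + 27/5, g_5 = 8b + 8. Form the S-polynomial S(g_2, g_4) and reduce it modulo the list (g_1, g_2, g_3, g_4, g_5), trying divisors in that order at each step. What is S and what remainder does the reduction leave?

S(g_2, g_4) = -23/15ac + 11/30a + 4/15c + 9/10; remainder on division = 0.

lcm(LM(g_2), LM(g_4)) = a^2.
S = (lcm/LT(g_2))·g_2 − (lcm/LT(g_4))·g_4 = -23/15ac + 11/30a + 4/15c + 9/10.
Reduce S modulo (g_1, g_2, g_3, g_4, g_5) in that order:
  leading term ac: subtract (-23/15c)·g_2 from -23/15ac + 11/30a + 4/15c + 9/10 → 11/30a - 46/25c^2 + 43/75c + 9/10
  leading term a: subtract (11/30)·g_2 from 11/30a - 46/25c^2 + 43/75c + 9/10 → -46/25c^2 + 76/75c + 62/75
  leading term c^2: subtract (-23/15c)·g_3 from -46/25c^2 + 76/75c + 62/75 → -62/75c + 62/75
  leading term c: subtract (-31/45)·g_3 from -62/75c + 62/75 → 0
The remainder is 0, so this S-polynomial contributes no new basis element.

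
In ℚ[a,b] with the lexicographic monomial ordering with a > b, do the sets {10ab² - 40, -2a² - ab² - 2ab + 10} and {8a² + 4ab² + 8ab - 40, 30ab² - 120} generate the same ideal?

For a fixed monomial order, each ideal has a unique reduced Gröbner basis; comparing bases decides equality.
Buchberger on the first generating set:
f_1 = 10ab² - 40, LT = ab².
f_2 = -2a² - ab² - 2ab + 10, LT = a².

S(f_1,f_2): lcm = a²b². S = -½ab⁴ - ab³ - 4a + 5b².
  reduce S modulo (f_1, f_2):
  remainder -4a + 3b² - 4b ≠ 0; add g_3 = -4a + 3b² - 4b to the basis.

S(f_1,g_3): lcm = ab². S = ¾b⁴ - b³ - 4.
  reduce S modulo (f_1, f_2, g_3):
  remainder ¾b⁴ - b³ - 4 ≠ 0; add g_4 = ¾b⁴ - b³ - 4 to the basis.

The other S-polynomials (S(f_2,g_3), S(f_1,g_4), S(f_2,g_4), S(g_3,g_4)) all reduce to 0 modulo the current basis, so we have a Gröbner basis.
Inter-reduce: drop elements whose leading term is divisible by another's, tail-reduce, and make monic.
Reduced Gröbner basis: {a - ¾b² + b, b⁴ - 4/3b³ - 16/3}.

Buchberger on the second generating set:
h_1 = 8a² + 4ab² + 8ab - 40, LT = a².
h_2 = 30ab² - 120, LT = ab².

S(h_1,h_2): lcm = a²b². S = ½ab⁴ + ab³ + 4a - 5b².
  reduce S modulo (h_1, h_2):
  remainder 4a - 3b² + 4b ≠ 0; add k_3 = 4a - 3b² + 4b to the basis.

S(h_2,k_3): lcm = ab². S = ¾b⁴ - b³ - 4.
  reduce S modulo (h_1, h_2, k_3):
  remainder ¾b⁴ - b³ - 4 ≠ 0; add k_4 = ¾b⁴ - b³ - 4 to the basis.

The other S-polynomials (S(h_1,k_3), S(h_1,k_4), S(h_2,k_4), S(k_3,k_4)) all reduce to 0 modulo the current basis, so we have a Gröbner basis.
Inter-reduce: drop elements whose leading term is divisible by another's, tail-reduce, and make monic.
Reduced Gröbner basis: {a - ¾b² + b, b⁴ - 4/3b³ - 16/3}.

The two bases agree; hence the ideals are identical.

Yes, the ideals are equal.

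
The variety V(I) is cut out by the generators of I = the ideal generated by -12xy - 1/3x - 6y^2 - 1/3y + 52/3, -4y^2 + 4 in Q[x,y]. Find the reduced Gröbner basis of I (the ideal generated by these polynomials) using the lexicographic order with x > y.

This is the nonlinear analogue of row-reducing a linear system.

f_1 = -12xy - 1/3x - 6y^2 - 1/3y + 52/3, LT = xy.
f_2 = -4y^2 + 4, LT = y^2.

S(f_1,f_2): lcm = xy^2. S = 1/36xy + x + 1/2y^3 + 1/36y^2 - 13/9y.
  reduce S modulo (f_1, f_2):
  remainder 1295/1296x - 1225/1296y + 35/648 ≠ 0; add g_3 = 1295/1296x - 1225/1296y + 35/648 to the basis.

The other S-polynomials (S(f_1,g_3), S(f_2,g_3)) all reduce to 0 modulo the current basis, so we have a Gröbner basis.
Inter-reduce: drop elements whose leading term is divisible by another's, tail-reduce, and make monic.

G = {x - 35/37y + 2/37, y^2 - 1}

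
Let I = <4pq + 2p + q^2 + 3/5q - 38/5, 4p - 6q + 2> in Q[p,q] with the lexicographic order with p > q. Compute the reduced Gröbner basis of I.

This is the nonlinear analogue of row-reducing a linear system.

f_1 = 4pq + 2p + q^2 + 3/5q - 38/5, LT = pq.
f_2 = 4p - 6q + 2, LT = p.

S(f_1,f_2): lcm = pq. S = 1/2p + 7/4q^2 - 7/20q - 19/10.
  leading term p: subtract (1/8)·f_2 from 1/2p + 7/4q^2 - 7/20q - 19/10 → 7/4q^2 + 2/5q - 43/20
  leading term q^2: no divisor's leading term divides it; move 7/4q^2 to the remainder.
  leading term q: no divisor's leading term divides it; move 2/5q to the remainder.
  leading term 1: no divisor's leading term divides it; move -43/20 to the remainder.
  remainder 7/4q^2 + 2/5q - 43/20 ≠ 0; add g_3 = 7/4q^2 + 2/5q - 43/20 to the basis.

The other S-polynomials (S(f_1,g_3), S(f_2,g_3)) all reduce to 0 modulo the current basis, so we have a Gröbner basis.
Inter-reduce: drop elements whose leading term is divisible by another's, tail-reduce, and make monic.

G = {p - 3/2q + 1/2, q^2 + 8/35q - 43/35}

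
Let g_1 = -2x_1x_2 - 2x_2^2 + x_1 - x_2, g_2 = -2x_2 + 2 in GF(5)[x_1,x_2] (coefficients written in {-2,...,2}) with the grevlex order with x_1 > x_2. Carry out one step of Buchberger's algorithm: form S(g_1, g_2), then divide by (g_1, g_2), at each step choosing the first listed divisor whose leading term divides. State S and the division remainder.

S(g_1, g_2) = x_2^2 - 2x_1 - 2x_2; remainder on division = -2x_1 - 1.

lcm(LM(g_1), LM(g_2)) = x_1x_2.
S = (lcm/LT(g_1))·g_1 − (lcm/LT(g_2))·g_2 = x_2^2 - 2x_1 - 2x_2.
Reduce S modulo (g_1, g_2) in that order:
  leading term x_2^2: subtract (2x_2)·g_2 from x_2^2 - 2x_1 - 2x_2 → -2x_1 - x_2
  leading term x_1: no divisor's leading term divides it; move -2x_1 to the remainder.
  leading term x_2: subtract (-2)·g_2 from -x_2 → -1
  leading term 1: no divisor's leading term divides it; move -1 to the remainder.
The remainder -2x_1 - 1 is nonzero, so it would be added as the next basis element.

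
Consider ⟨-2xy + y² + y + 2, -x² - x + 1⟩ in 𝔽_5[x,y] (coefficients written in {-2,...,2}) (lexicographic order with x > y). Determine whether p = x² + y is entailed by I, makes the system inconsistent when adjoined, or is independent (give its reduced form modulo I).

x² + y is independent of I; its normal form modulo I is -y³ + y².

First compute the reduced Gröbner basis of I by Buchberger's algorithm.
f_1 = -2xy + y² + y + 2, LT = xy.
f_2 = -x² - x + 1, LT = x².

S(f_1,f_2): lcm = x²y. S = 2xy² + xy - x + y.
  leading term xy²: subtract (-y)·f_1 from 2xy² + xy - x + y → xy - x + y³ + y² - 2y
  leading term xy: subtract (2)·f_1 from xy - x + y³ + y² - 2y → -x + y³ - y² + y + 1
  leading term x: no divisor's leading term divides it; move -x to the remainder.
  leading term y³: no divisor's leading term divides it; move y³ to the remainder.
  leading term y²: no divisor's leading term divides it; move -y² to the remainder.
  leading term y: no divisor's leading term divides it; move y to the remainder.
  leading term 1: no divisor's leading term divides it; move 1 to the remainder.
  remainder -x + y³ - y² + y + 1 ≠ 0; add h_3 = -x + y³ - y² + y + 1 to the basis.

S(f_1,h_3): lcm = xy. S = y⁴ - y³ - 2y² - 2y - 1.
  leading term y⁴: no divisor's leading term divides it; move y⁴ to the remainder.
  leading term y³: no divisor's leading term divides it; move -y³ to the remainder.
  leading term y²: no divisor's leading term divides it; move -2y² to the remainder.
  leading term y: no divisor's leading term divides it; move -2y to the remainder.
  leading term 1: no divisor's leading term divides it; move -1 to the remainder.
  remainder y⁴ - y³ - 2y² - 2y - 1 ≠ 0; add h_4 = y⁴ - y³ - 2y² - 2y - 1 to the basis.

S(f_2,h_3): lcm = x². S = xy³ - xy² + xy + 2x - 1.
  leading term xy³: subtract (2y²)·f_1 from xy³ - xy² + xy + 2x - 1 → -xy² + xy + 2x - 2y⁴ - 2y³ + y² - 1
  leading term xy²: subtract (-2y)·f_1 from -xy² + xy + 2x - 2y⁴ - 2y³ + y² - 1 → xy + 2x - 2y⁴ - 2y² - y - 1
  leading term xy: subtract (2)·f_1 from xy + 2x - 2y⁴ - 2y² - y - 1 → 2x - 2y⁴ + y² + 2y
  leading term x: subtract (-2)·h_3 from 2x - 2y⁴ + y² + 2y → -2y⁴ + 2y³ - y² - y + 2
  leading term y⁴: subtract (-2)·h_4 from -2y⁴ + 2y³ - y² - y + 2 → 0
  remainder 0.

S(f_1,h_4): lcm = xy⁴. S = xy³ + 2xy² + 2xy + x + 2y⁵ + 2y⁴ - y³.
  leading term xy³: subtract (2y²)·f_1 from xy³ + 2xy² + 2xy + x + 2y⁵ + 2y⁴ - y³ → 2xy² + 2xy + x + 2y⁵ + 2y³ + y²
  leading term xy²: subtract (-y)·f_1 from 2xy² + 2xy + x + 2y⁵ + 2y³ + y² → 2xy + x + 2y⁵ - 2y³ + 2y² + 2y
  leading term xy: subtract (-1)·f_1 from 2xy + x + 2y⁵ - 2y³ + 2y² + 2y → x + 2y⁵ - 2y³ - 2y² - 2y + 2
  leading term x: subtract (-1)·h_3 from x + 2y⁵ - 2y³ - 2y² - 2y + 2 → 2y⁵ - y³ + 2y² - y - 2
  leading term y⁵: subtract (2y)·h_4 from 2y⁵ - y³ + 2y² - y - 2 → 2y⁴ - 2y³ + y² + y - 2
  leading term y⁴: subtract (2)·h_4 from 2y⁴ - 2y³ + y² + y - 2 → 0
  remainder 0.

S(f_2,h_4): leading monomials are coprime, so the S-polynomial reduces to 0 (Buchberger's first criterion).
S(h_3,h_4): leading monomials are coprime, so the S-polynomial reduces to 0 (Buchberger's first criterion).
Every S-polynomial of the final basis reduces to 0, so we have a Gröbner basis.
Inter-reduce: drop elements whose leading term is divisible by another's, tail-reduce, and make monic.
Reduced Gröbner basis: {x - y³ + y² - y - 1, y⁴ - y³ - 2y² - 2y - 1}.
Label its elements g_1 = x - y³ + y² - y - 1, g_2 = y⁴ - y³ - 2y² - 2y - 1.

Reduce p = x² + y modulo G:
  leading term x²: subtract (x)·g_1 from x² + y → xy³ - xy² + xy + x + y
  leading term xy³: subtract (y³)·g_1 from xy³ - xy² + xy + x + y → -xy² + xy + x + y⁶ - y⁵ + y⁴ + y³ + y
  leading term xy²: subtract (-y²)·g_1 from -xy² + xy + x + y⁶ - y⁵ + y⁴ + y³ + y → xy + x + y⁶ - 2y⁵ + 2y⁴ - y² + y
  leading term xy: subtract (y)·g_1 from xy + x + y⁶ - 2y⁵ + 2y⁴ - y² + y → x + y⁶ - 2y⁵ - 2y⁴ - y³ + 2y
  leading term x: subtract (1)·g_1 from x + y⁶ - 2y⁵ - 2y⁴ - y³ + 2y → y⁶ - 2y⁵ - 2y⁴ - y² - 2y + 1
  leading term y⁶: subtract (y²)·g_2 from y⁶ - 2y⁵ - 2y⁴ - y² - 2y + 1 → -y⁵ + 2y³ - 2y + 1
  leading term y⁵: subtract (-y)·g_2 from -y⁵ + 2y³ - 2y + 1 → -y⁴ - 2y² + 2y + 1
  leading term y⁴: subtract (-1)·g_2 from -y⁴ - 2y² + 2y + 1 → -y³ + y²
  leading term y³: no divisor's leading term divides it; move -y³ to the remainder.
  leading term y²: no divisor's leading term divides it; move y² to the remainder.
  normal form = -y³ + y².
The normal form is nonzero, so p ∉ I. Since p minus its normal form lies in I, I + (p) = I + (r) where r = -y³ + y²; decide whether this ideal is the whole ring.
Run Buchberger on G together with r (pairs among the g_i already reduce to 0 since G is a Gröbner basis):
g_1 = x - y³ + y² - y - 1, LT = x.
g_2 = y⁴ - y³ - 2y² - 2y - 1, LT = y⁴.
r = -y³ + y², LT = y³.

S(g_1,g_2): leading monomials are coprime, so the S-polynomial reduces to 0 (Buchberger's first criterion).
S(g_1,r): leading monomials are coprime, so the S-polynomial reduces to 0 (Buchberger's first criterion).
S(g_2,r): lcm = y⁴. S = -2y² - 2y - 1.
  leading term y²: no divisor's leading term divides it; move -2y² to the remainder.
  leading term y: no divisor's leading term divides it; move -2y to the remainder.
  leading term 1: no divisor's leading term divides it; move -1 to the remainder.
  remainder -2y² - 2y - 1 ≠ 0; add m_4 = -2y² - 2y - 1 to the basis.

S(g_1,m_4): leading monomials are coprime, so the S-polynomial reduces to 0 (Buchberger's first criterion).
S(g_2,m_4): lcm = y⁴. S = -2y³ - 2y - 1.
  leading term y³: subtract (2)·r from -2y³ - 2y - 1 → -2y² - 2y - 1
  leading term y²: subtract (1)·m_4 from -2y² - 2y - 1 → 0
  remainder 0.

S(r,m_4): lcm = y³. S = -2y² + 2y.
  leading term y²: subtract (1)·m_4 from -2y² + 2y → -y + 1
  leading term y: no divisor's leading term divides it; move -y to the remainder.
  leading term 1: no divisor's leading term divides it; move 1 to the remainder.
  remainder -y + 1 ≠ 0; add m_5 = -y + 1 to the basis.

S(g_1,m_5): leading monomials are coprime, so the S-polynomial reduces to 0 (Buchberger's first criterion).
S(g_2,m_5): lcm = y⁴. S = -2y² - 2y - 1.
  leading term y²: subtract (1)·m_4 from -2y² - 2y - 1 → 0
  remainder 0.

S(r,m_5): lcm = y³. S = 0.
  remainder 0.

S(m_4,m_5): lcm = y². S = 2y - 2.
  leading term y: subtract (-2)·m_5 from 2y - 2 → 0
  remainder 0.

Every S-polynomial of the final basis reduces to 0, so we have a Gröbner basis.
Inter-reduce: drop elements whose leading term is divisible by another's, tail-reduce, and make monic.
Reduced Gröbner basis: {x - 2, y - 1}.
The reduced Gröbner basis of I + (p) is {x - 2, y - 1} ≠ {1}, a proper ideal, so the enlarged system stays consistent: p is independent of I, with normal form -y³ + y².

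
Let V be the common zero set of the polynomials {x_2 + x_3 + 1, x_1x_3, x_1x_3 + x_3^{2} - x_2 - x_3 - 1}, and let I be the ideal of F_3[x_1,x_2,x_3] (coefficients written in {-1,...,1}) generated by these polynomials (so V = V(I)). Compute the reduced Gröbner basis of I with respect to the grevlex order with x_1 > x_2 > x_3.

f_1 = x_2 + x_3 + 1, LT = x_2.
f_2 = x_1x_3, LT = x_1x_3.
f_3 = x_1x_3 + x_3^{2} - x_2 - x_3 - 1, LT = x_1x_3.

S(f_2,f_3): lcm = x_1x_3. S = -x_3^{2} + x_2 + x_3 + 1.
  reduce S modulo (f_1, f_2, f_3):
  remainder -x_3^{2} ≠ 0; add g_4 = -x_3^{2} to the basis.

The other S-polynomials (S(f_1,f_2), S(f_1,f_3), S(f_1,g_4), S(f_2,g_4), S(f_3,g_4)) all reduce to 0 modulo the current basis, so we have a Gröbner basis.
Inter-reduce: drop elements whose leading term is divisible by another's, tail-reduce, and make monic.

G = {x_1x_3, x_3^{2}, x_2 + x_3 + 1}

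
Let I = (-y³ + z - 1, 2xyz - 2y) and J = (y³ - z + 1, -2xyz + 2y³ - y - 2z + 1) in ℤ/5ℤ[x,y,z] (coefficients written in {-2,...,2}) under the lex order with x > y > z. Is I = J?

Equality of ideals is decidable: compute both reduced Gröbner bases (unique for the ordering) and check whether they agree.
Buchberger on the first generating set:
f_1 = -y³ + z - 1, LT = y³.
f_2 = 2xyz - 2y, LT = xyz.

S(f_1,f_2): lcm = xy³z. S = -xz² + xz + y³.
  reduce S modulo (f_1, f_2):
  remainder -xz² + xz + z - 1 ≠ 0; add g_3 = -xz² + xz + z - 1 to the basis.

The other S-polynomials (S(f_1,g_3), S(f_2,g_3)) all reduce to 0 modulo the current basis, so we have a Gröbner basis.
Inter-reduce: drop elements whose leading term is divisible by another's, tail-reduce, and make monic.
Reduced Gröbner basis: {xyz - y, xz² - xz - z + 1, y³ - z + 1}.

Buchberger on the second generating set:
h_1 = y³ - z + 1, LT = y³.
h_2 = -2xyz + 2y³ - y - 2z + 1, LT = xyz.

S(h_1,h_2): lcm = xy³z. S = -xz² + xz + y⁵ + 2y³ - y²z - 2y².
  reduce S modulo (h_1, h_2):
  remainder -xz² + xz + 2y² + 2z - 2 ≠ 0; add k_3 = -xz² + xz + 2y² + 2z - 2 to the basis.

The other S-polynomials (S(h_1,k_3), S(h_2,k_3)) all reduce to 0 modulo the current basis, so we have a Gröbner basis.
Inter-reduce: drop elements whose leading term is divisible by another's, tail-reduce, and make monic.
Reduced Gröbner basis: {xyz - 2y - 2, xz² - xz - 2y² - 2z + 2, y³ - z + 1}.

Since the reduced bases disagree, the two ideals are not the same.
The same test decides containment: I ⊆ J iff every generator of I reduces to 0 modulo a Gröbner basis of J.

No, the ideals differ.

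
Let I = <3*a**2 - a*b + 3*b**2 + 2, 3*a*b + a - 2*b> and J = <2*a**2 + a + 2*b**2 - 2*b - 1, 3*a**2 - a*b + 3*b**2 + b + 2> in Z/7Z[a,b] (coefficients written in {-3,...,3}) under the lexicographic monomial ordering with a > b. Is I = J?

Two ideals are equal iff their reduced Gröbner bases coincide (the reduced basis is unique for a fixed ordering).
Buchberger on the first generating set:
f_1 = 3*a**2 - a*b + 3*b**2 + 2, LT = a**2.
f_2 = 3*a*b + a - 2*b, LT = a*b.

S(f_1,f_2): lcm = a**2*b. S = 2*a**2 + 2*a*b**2 + 3*a*b + b**3 + 3*b.
  leading term a**2: subtract (3)·f_1 from 2*a**2 + 2*a*b**2 + 3*a*b + b**3 + 3*b → 2*a*b**2 - a*b + b**3 - 2*b**2 + 3*b + 1
  leading term a*b**2: subtract (3*b)·f_2 from 2*a*b**2 - a*b + b**3 - 2*b**2 + 3*b + 1 → 3*a*b + b**3 - 3*b**2 + 3*b + 1
  leading term a*b: subtract (1)·f_2 from 3*a*b + b**3 - 3*b**2 + 3*b + 1 → -a + b**3 - 3*b**2 - 2*b + 1
  leading term a: no divisor's leading term divides it; move -a to the remainder.
  leading term b**3: no divisor's leading term divides it; move b**3 to the remainder.
  leading term b**2: no divisor's leading term divides it; move -3*b**2 to the remainder.
  leading term b: no divisor's leading term divides it; move -2*b to the remainder.
  leading term 1: no divisor's leading term divides it; move 1 to the remainder.
  remainder -a + b**3 - 3*b**2 - 2*b + 1 ≠ 0; add g_3 = -a + b**3 - 3*b**2 - 2*b + 1 to the basis.

S(f_2,g_3): lcm = a*b. S = -2*a + b**4 - 3*b**3 - 2*b**2 - 2*b.
  leading term a: subtract (2)·g_3 from -2*a + b**4 - 3*b**3 - 2*b**2 - 2*b → b**4 + 2*b**3 - 3*b**2 + 2*b - 2
  leading term b**4: no divisor's leading term divides it; move b**4 to the remainder.
  leading term b**3: no divisor's leading term divides it; move 2*b**3 to the remainder.
  leading term b**2: no divisor's leading term divides it; move -3*b**2 to the remainder.
  leading term b: no divisor's leading term divides it; move 2*b to the remainder.
  leading term 1: no divisor's leading term divides it; move -2 to the remainder.
  remainder b**4 + 2*b**3 - 3*b**2 + 2*b - 2 ≠ 0; add g_4 = b**4 + 2*b**3 - 3*b**2 + 2*b - 2 to the basis.

The other S-polynomials (S(f_1,g_3), S(f_1,g_4), S(f_2,g_4), S(g_3,g_4)) all reduce to 0 modulo the current basis, so we have a Gröbner basis.
Inter-reduce: drop elements whose leading term is divisible by another's, tail-reduce, and make monic.
Reduced Gröbner basis: {a - b**3 + 3*b**2 + 2*b - 1, b**4 + 2*b**3 - 3*b**2 + 2*b - 2}.

Buchberger on the second generating set:
h_1 = 2*a**2 + a + 2*b**2 - 2*b - 1, LT = a**2.
h_2 = 3*a**2 - a*b + 3*b**2 + b + 2, LT = a**2.

S(h_1,h_2): lcm = a**2. S = -2*a*b - 3*a + b.
  leading term a*b: no divisor's leading term divides it; move -2*a*b to the remainder.
  leading term a: no divisor's leading term divides it; move -3*a to the remainder.
  leading term b: no divisor's leading term divides it; move b to the remainder.
  remainder -2*a*b - 3*a + b ≠ 0; add k_3 = -2*a*b - 3*a + b to the basis.

S(h_1,k_3): lcm = a**2*b. S = 2*a**2 + a*b + b**3 - b**2 + 3*b.
  leading term a**2: subtract (1)·h_1 from 2*a**2 + a*b + b**3 - b**2 + 3*b → a*b - a + b**3 - 3*b**2 - 2*b + 1
  leading term a*b: subtract (3)·k_3 from a*b - a + b**3 - 3*b**2 - 2*b + 1 → a + b**3 - 3*b**2 + 2*b + 1
  leading term a: no divisor's leading term divides it; move a to the remainder.
  leading term b**3: no divisor's leading term divides it; move b**3 to the remainder.
  leading term b**2: no divisor's leading term divides it; move -3*b**2 to the remainder.
  leading term b: no divisor's leading term divides it; move 2*b to the remainder.
  leading term 1: no divisor's leading term divides it; move 1 to the remainder.
  remainder a + b**3 - 3*b**2 + 2*b + 1 ≠ 0; add k_4 = a + b**3 - 3*b**2 + 2*b + 1 to the basis.

S(k_3,k_4): lcm = a*b. S = -2*a - b**4 + 3*b**3 - 2*b**2 + 2*b.
  leading term a: subtract (-2)·k_4 from -2*a - b**4 + 3*b**3 - 2*b**2 + 2*b → -b**4 - 2*b**3 - b**2 - b + 2
  leading term b**4: no divisor's leading term divides it; move -b**4 to the remainder.
  leading term b**3: no divisor's leading term divides it; move -2*b**3 to the remainder.
  leading term b**2: no divisor's leading term divides it; move -b**2 to the remainder.
  leading term b: no divisor's leading term divides it; move -b to the remainder.
  leading term 1: no divisor's leading term divides it; move 2 to the remainder.
  remainder -b**4 - 2*b**3 - b**2 - b + 2 ≠ 0; add k_5 = -b**4 - 2*b**3 - b**2 - b + 2 to the basis.

The other S-polynomials (S(h_2,k_3), S(h_1,k_4), S(h_2,k_4), S(h_1,k_5), S(h_2,k_5), S(k_3,k_5), S(k_4,k_5)) all reduce to 0 modulo the current basis, so we have a Gröbner basis.
Inter-reduce: drop elements whose leading term is divisible by another's, tail-reduce, and make monic.
Reduced Gröbner basis: {a + b**3 - 3*b**2 + 2*b + 1, b**4 + 2*b**3 + b**2 + b - 2}.

Since the reduced bases disagree, the two ideals are not the same.

No, the ideals differ.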